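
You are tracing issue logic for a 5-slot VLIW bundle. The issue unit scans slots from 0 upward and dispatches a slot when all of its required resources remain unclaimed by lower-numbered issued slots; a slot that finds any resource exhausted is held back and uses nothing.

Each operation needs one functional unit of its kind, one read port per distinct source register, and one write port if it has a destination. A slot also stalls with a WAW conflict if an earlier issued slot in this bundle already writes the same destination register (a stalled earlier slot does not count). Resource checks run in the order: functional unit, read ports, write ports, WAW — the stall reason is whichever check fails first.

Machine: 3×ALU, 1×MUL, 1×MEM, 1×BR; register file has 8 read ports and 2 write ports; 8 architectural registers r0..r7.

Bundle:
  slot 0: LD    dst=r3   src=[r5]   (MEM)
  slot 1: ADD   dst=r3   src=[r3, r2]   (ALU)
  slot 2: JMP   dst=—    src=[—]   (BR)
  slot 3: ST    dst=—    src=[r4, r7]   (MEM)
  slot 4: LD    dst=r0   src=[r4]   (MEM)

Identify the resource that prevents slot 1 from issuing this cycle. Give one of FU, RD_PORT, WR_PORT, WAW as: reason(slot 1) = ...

(0) want 1×MEM +1rd +1wr — yes → AL3|MU1|ME0|BR1|rd7|wr1
(1) want 1×ALU +2rd +1wr — WAW → AL3|MU1|ME0|BR1|rd7|wr1
(2) want 1×BR +0rd +0wr — yes → AL3|MU1|ME0|BR0|rd7|wr1
(3) want 1×MEM +2rd +0wr — FU → AL3|MU1|ME0|BR0|rd7|wr1
(4) want 1×MEM +1rd +1wr — FU → AL3|MU1|ME0|BR0|rd7|wr1

reason(slot 1) = WAW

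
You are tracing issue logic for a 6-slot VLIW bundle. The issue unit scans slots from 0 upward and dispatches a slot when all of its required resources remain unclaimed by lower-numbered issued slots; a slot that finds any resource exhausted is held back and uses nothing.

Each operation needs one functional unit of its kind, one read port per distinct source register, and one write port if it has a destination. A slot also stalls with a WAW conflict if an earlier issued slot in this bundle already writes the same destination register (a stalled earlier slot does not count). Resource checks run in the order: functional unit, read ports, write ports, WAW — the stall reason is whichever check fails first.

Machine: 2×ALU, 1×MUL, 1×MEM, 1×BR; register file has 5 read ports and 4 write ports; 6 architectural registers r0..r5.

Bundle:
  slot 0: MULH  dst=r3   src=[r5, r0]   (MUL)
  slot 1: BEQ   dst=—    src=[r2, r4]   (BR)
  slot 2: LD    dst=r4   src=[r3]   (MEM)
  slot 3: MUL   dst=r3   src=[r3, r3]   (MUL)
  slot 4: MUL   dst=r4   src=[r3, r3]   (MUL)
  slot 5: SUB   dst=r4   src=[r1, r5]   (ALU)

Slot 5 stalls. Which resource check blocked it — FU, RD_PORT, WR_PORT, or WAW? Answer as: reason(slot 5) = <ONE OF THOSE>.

[0] MUL needs rd=2 wr=1: ok; after: ALU=2 MUL=0 MEM=1 BR=1, R=3, W=3
[1] BR needs rd=2 wr=0: ok; after: ALU=2 MUL=0 MEM=1 BR=0, R=1, W=3
[2] MEM needs rd=1 wr=1: ok; after: ALU=2 MUL=0 MEM=0 BR=0, R=0, W=2
[3] MUL needs rd=1 wr=1: FU; after: ALU=2 MUL=0 MEM=0 BR=0, R=0, W=2
[4] MUL needs rd=1 wr=1: FU; after: ALU=2 MUL=0 MEM=0 BR=0, R=0, W=2
[5] ALU needs rd=2 wr=1: RD_PORT; after: ALU=2 MUL=0 MEM=0 BR=0, R=0, W=2

reason(slot 5) = RD_PORT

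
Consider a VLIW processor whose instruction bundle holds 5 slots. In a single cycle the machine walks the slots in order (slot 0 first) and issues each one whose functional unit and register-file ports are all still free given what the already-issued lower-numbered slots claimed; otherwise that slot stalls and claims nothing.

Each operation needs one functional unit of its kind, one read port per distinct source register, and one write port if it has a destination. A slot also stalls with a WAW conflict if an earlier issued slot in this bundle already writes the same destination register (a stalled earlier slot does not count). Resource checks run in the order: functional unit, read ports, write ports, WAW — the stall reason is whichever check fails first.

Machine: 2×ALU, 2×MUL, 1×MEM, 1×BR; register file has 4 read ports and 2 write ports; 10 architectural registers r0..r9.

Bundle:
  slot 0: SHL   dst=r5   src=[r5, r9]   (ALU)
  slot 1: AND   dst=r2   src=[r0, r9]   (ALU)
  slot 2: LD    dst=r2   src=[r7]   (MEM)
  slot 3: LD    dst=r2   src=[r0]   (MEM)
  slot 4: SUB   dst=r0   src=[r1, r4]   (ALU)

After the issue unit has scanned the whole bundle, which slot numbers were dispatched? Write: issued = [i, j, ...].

  0. ALU→r5 ⇒ go  {1A/2Mu/1Ld/1B | 2r 1w}
  1. ALU→r2 ⇒ go  {0A/2Mu/1Ld/1B | 0r 0w}
  2. MEM→r2 ⇒ no(RD_PORT)  {0A/2Mu/1Ld/1B | 0r 0w}
  3. MEM→r2 ⇒ no(RD_PORT)  {0A/2Mu/1Ld/1B | 0r 0w}
  4. ALU→r0 ⇒ no(FU)  {0A/2Mu/1Ld/1B | 0r 0w}

issued = [0, 1]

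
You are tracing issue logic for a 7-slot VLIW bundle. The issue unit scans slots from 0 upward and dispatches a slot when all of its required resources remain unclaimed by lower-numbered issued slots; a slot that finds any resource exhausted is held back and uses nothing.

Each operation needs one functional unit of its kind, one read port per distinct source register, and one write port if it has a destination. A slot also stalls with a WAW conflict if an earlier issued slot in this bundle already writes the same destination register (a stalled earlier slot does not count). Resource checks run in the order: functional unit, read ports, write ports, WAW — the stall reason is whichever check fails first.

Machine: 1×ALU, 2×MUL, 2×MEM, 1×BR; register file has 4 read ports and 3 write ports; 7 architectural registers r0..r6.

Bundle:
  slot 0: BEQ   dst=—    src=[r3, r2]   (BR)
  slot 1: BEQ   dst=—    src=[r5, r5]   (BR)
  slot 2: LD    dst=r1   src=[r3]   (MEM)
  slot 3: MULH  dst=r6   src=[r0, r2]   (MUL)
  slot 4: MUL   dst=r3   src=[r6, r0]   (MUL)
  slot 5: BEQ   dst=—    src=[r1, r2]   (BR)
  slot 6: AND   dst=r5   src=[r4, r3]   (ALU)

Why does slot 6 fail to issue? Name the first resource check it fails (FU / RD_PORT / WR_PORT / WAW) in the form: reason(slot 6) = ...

reason(slot 6) = RD_PORT

  0. BR ⇒ go  {1A/2Mu/2Ld/0B | 2r 3w}
  1. BR ⇒ no(FU)  {1A/2Mu/2Ld/0B | 2r 3w}
  2. MEM→r1 ⇒ go  {1A/2Mu/1Ld/0B | 1r 2w}
  3. MUL→r6 ⇒ no(RD_PORT)  {1A/2Mu/1Ld/0B | 1r 2w}
  4. MUL→r3 ⇒ no(RD_PORT)  {1A/2Mu/1Ld/0B | 1r 2w}
  5. BR ⇒ no(FU)  {1A/2Mu/1Ld/0B | 1r 2w}
  6. ALU→r5 ⇒ no(RD_PORT)  {1A/2Mu/1Ld/0B | 1r 2w}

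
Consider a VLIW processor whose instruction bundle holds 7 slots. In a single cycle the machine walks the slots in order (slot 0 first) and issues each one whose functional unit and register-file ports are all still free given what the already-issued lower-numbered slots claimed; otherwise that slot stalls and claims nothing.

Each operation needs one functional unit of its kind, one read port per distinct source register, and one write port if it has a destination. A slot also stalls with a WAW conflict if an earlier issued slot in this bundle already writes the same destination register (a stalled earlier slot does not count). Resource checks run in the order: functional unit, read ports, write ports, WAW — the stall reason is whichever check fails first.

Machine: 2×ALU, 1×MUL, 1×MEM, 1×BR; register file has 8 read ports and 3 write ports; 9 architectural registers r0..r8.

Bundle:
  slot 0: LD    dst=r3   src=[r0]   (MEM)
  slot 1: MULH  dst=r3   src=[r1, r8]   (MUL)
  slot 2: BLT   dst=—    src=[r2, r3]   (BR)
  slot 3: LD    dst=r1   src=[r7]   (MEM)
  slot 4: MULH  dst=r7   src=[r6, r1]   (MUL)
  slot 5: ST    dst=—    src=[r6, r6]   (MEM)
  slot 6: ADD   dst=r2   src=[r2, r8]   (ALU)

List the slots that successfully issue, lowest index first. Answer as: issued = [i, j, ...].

[0] MEM needs rd=1 wr=1: ok; after: ALU=2 MUL=1 MEM=0 BR=1, R=7, W=2
[1] MUL needs rd=2 wr=1: WAW; after: ALU=2 MUL=1 MEM=0 BR=1, R=7, W=2
[2] BR needs rd=2 wr=0: ok; after: ALU=2 MUL=1 MEM=0 BR=0, R=5, W=2
[3] MEM needs rd=1 wr=1: FU; after: ALU=2 MUL=1 MEM=0 BR=0, R=5, W=2
[4] MUL needs rd=2 wr=1: ok; after: ALU=2 MUL=0 MEM=0 BR=0, R=3, W=1
[5] MEM needs rd=1 wr=0: FU; after: ALU=2 MUL=0 MEM=0 BR=0, R=3, W=1
[6] ALU needs rd=2 wr=1: ok; after: ALU=1 MUL=0 MEM=0 BR=0, R=1, W=0

issued = [0, 2, 4, 6]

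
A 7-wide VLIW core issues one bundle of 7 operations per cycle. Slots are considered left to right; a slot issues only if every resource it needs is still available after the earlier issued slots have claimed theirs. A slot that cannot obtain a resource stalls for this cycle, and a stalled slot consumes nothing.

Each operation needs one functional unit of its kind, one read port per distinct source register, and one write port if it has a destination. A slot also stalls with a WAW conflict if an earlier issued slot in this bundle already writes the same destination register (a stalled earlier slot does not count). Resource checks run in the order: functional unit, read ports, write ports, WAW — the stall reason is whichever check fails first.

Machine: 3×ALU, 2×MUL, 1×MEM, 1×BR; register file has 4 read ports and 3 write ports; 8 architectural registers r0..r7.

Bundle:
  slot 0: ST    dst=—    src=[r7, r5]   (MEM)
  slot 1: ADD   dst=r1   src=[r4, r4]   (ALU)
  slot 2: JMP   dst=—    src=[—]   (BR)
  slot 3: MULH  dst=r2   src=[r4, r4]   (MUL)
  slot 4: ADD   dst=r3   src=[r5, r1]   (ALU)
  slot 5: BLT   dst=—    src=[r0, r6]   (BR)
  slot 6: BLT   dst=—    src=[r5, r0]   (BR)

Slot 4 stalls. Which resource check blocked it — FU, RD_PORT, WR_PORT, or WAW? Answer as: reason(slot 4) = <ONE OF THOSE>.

reason(slot 4) = RD_PORT

slot 0 (MEM): ISSUE — free A3,Mu2,Ld0,B1 rp2 wp3
slot 1 (ALU): ISSUE — free A2,Mu2,Ld0,B1 rp1 wp2
slot 2 (BR): ISSUE — free A2,Mu2,Ld0,B0 rp1 wp2
slot 3 (MUL): ISSUE — free A2,Mu1,Ld0,B0 rp0 wp1
slot 4 (ALU): stall RD_PORT — free A2,Mu1,Ld0,B0 rp0 wp1
slot 5 (BR): stall FU — free A2,Mu1,Ld0,B0 rp0 wp1
slot 6 (BR): stall FU — free A2,Mu1,Ld0,B0 rp0 wp1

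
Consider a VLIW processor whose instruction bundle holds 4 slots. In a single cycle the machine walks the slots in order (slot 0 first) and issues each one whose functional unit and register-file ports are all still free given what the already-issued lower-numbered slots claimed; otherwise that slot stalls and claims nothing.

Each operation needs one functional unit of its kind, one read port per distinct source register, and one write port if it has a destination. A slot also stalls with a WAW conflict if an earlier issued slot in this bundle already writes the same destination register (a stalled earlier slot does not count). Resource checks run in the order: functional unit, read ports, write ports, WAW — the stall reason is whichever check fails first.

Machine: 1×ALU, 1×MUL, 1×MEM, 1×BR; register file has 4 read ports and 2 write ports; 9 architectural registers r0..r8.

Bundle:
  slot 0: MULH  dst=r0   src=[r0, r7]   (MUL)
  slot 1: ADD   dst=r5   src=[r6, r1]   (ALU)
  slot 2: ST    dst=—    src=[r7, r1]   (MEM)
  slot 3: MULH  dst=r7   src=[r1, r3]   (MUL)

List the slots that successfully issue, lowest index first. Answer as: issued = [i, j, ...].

  0. MUL→r0 ⇒ go  {1A/0Mu/1Ld/1B | 2r 1w}
  1. ALU→r5 ⇒ go  {0A/0Mu/1Ld/1B | 0r 0w}
  2. MEM ⇒ no(RD_PORT)  {0A/0Mu/1Ld/1B | 0r 0w}
  3. MUL→r7 ⇒ no(FU)  {0A/0Mu/1Ld/1B | 0r 0w}

issued = [0, 1]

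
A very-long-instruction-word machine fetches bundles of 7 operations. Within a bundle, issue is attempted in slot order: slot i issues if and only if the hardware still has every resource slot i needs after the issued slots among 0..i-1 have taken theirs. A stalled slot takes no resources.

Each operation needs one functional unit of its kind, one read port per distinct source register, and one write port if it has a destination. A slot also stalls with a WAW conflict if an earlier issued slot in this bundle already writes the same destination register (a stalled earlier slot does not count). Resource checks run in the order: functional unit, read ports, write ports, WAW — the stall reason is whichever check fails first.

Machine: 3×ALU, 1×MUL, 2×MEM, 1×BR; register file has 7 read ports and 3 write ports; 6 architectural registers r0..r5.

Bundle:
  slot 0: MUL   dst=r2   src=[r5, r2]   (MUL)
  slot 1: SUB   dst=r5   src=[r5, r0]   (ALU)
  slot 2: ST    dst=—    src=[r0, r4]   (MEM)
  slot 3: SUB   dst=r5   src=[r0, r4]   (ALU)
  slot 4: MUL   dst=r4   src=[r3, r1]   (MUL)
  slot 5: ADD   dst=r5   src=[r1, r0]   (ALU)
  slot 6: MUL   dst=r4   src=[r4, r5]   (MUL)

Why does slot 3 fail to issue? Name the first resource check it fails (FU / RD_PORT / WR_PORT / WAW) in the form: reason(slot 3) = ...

[0] MUL needs rd=2 wr=1: ok; after: ALU=3 MUL=0 MEM=2 BR=1, R=5, W=2
[1] ALU needs rd=2 wr=1: ok; after: ALU=2 MUL=0 MEM=2 BR=1, R=3, W=1
[2] MEM needs rd=2 wr=0: ok; after: ALU=2 MUL=0 MEM=1 BR=1, R=1, W=1
[3] ALU needs rd=2 wr=1: RD_PORT; after: ALU=2 MUL=0 MEM=1 BR=1, R=1, W=1
[4] MUL needs rd=2 wr=1: FU; after: ALU=2 MUL=0 MEM=1 BR=1, R=1, W=1
[5] ALU needs rd=2 wr=1: RD_PORT; after: ALU=2 MUL=0 MEM=1 BR=1, R=1, W=1
[6] MUL needs rd=2 wr=1: FU; after: ALU=2 MUL=0 MEM=1 BR=1, R=1, W=1

reason(slot 3) = RD_PORT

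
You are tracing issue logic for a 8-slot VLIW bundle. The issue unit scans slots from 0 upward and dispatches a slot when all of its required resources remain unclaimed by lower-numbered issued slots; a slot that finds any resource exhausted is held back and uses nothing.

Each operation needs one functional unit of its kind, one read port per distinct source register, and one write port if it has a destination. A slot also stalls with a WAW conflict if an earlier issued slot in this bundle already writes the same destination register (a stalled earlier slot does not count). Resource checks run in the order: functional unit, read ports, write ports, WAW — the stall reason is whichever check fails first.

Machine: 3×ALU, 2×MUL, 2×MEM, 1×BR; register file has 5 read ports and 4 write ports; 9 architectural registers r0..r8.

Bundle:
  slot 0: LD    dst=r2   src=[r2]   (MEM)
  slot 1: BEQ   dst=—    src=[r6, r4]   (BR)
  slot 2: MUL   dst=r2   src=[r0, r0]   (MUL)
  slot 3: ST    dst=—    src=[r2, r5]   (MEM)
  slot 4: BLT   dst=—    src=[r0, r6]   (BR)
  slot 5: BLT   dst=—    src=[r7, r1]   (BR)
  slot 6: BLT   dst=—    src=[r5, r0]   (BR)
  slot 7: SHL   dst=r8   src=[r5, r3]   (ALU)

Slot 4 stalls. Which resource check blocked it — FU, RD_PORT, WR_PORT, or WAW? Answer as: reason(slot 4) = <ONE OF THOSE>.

reason(slot 4) = FU

(0) want 1×MEM +1rd +1wr — yes → AL3|MU2|ME1|BR1|rd4|wr3
(1) want 1×BR +2rd +0wr — yes → AL3|MU2|ME1|BR0|rd2|wr3
(2) want 1×MUL +1rd +1wr — WAW → AL3|MU2|ME1|BR0|rd2|wr3
(3) want 1×MEM +2rd +0wr — yes → AL3|MU2|ME0|BR0|rd0|wr3
(4) want 1×BR +2rd +0wr — FU → AL3|MU2|ME0|BR0|rd0|wr3
(5) want 1×BR +2rd +0wr — FU → AL3|MU2|ME0|BR0|rd0|wr3
(6) want 1×BR +2rd +0wr — FU → AL3|MU2|ME0|BR0|rd0|wr3
(7) want 1×ALU +2rd +1wr — RD_PORT → AL3|MU2|ME0|BR0|rd0|wr3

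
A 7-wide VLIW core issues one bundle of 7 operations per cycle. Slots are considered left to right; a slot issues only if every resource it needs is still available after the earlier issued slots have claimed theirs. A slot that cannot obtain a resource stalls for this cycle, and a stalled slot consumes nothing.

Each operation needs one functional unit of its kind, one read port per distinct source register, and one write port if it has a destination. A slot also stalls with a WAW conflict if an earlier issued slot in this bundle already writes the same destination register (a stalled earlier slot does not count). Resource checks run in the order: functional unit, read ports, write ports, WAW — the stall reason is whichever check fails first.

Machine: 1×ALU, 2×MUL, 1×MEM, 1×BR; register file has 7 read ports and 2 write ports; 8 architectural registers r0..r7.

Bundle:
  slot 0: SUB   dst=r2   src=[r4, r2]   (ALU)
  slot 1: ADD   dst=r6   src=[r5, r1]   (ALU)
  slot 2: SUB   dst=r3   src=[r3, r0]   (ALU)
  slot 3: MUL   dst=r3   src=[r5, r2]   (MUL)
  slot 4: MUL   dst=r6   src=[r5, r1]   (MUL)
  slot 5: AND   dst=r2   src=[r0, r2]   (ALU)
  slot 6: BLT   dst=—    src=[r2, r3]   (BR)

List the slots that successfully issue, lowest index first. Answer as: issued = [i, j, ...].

issued = [0, 3, 6]

  0. ALU→r2 ⇒ go  {0A/2Mu/1Ld/1B | 5r 1w}
  1. ALU→r6 ⇒ no(FU)  {0A/2Mu/1Ld/1B | 5r 1w}
  2. ALU→r3 ⇒ no(FU)  {0A/2Mu/1Ld/1B | 5r 1w}
  3. MUL→r3 ⇒ go  {0A/1Mu/1Ld/1B | 3r 0w}
  4. MUL→r6 ⇒ no(WR_PORT)  {0A/1Mu/1Ld/1B | 3r 0w}
  5. ALU→r2 ⇒ no(FU)  {0A/1Mu/1Ld/1B | 3r 0w}
  6. BR ⇒ go  {0A/1Mu/1Ld/0B | 1r 0w}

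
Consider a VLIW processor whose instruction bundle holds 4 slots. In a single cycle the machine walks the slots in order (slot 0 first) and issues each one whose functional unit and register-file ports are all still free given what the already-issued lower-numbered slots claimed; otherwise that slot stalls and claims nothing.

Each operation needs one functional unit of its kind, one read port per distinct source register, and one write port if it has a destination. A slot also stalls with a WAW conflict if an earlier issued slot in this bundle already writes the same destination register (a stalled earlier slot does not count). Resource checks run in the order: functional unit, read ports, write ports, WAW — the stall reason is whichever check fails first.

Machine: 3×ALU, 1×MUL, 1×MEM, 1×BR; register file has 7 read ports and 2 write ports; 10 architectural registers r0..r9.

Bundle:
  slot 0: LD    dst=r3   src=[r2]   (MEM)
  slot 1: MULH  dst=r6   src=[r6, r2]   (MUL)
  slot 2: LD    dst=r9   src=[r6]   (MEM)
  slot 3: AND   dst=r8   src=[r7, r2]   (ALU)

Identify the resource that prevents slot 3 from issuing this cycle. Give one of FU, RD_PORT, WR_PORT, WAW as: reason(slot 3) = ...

reason(slot 3) = WR_PORT

slot 0 (MEM): ISSUE — free A3,Mu1,Ld0,B1 rp6 wp1
slot 1 (MUL): ISSUE — free A3,Mu0,Ld0,B1 rp4 wp0
slot 2 (MEM): stall FU — free A3,Mu0,Ld0,B1 rp4 wp0
slot 3 (ALU): stall WR_PORT — free A3,Mu0,Ld0,B1 rp4 wp0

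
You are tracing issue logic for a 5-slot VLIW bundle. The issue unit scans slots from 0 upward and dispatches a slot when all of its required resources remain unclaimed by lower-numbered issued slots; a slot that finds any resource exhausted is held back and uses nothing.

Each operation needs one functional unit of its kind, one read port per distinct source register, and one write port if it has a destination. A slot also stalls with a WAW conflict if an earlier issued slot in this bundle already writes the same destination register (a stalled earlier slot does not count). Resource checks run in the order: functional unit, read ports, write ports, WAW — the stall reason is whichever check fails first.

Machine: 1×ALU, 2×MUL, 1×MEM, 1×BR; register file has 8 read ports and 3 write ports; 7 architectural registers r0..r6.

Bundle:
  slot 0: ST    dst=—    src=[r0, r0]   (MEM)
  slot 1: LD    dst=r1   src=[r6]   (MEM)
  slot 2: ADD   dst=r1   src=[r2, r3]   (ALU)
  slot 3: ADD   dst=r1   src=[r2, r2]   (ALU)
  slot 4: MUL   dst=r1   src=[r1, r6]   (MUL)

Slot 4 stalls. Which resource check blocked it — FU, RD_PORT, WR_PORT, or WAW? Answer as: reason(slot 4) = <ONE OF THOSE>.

[0] MEM needs rd=1 wr=0: ok; after: ALU=1 MUL=2 MEM=0 BR=1, R=7, W=3
[1] MEM needs rd=1 wr=1: FU; after: ALU=1 MUL=2 MEM=0 BR=1, R=7, W=3
[2] ALU needs rd=2 wr=1: ok; after: ALU=0 MUL=2 MEM=0 BR=1, R=5, W=2
[3] ALU needs rd=1 wr=1: FU; after: ALU=0 MUL=2 MEM=0 BR=1, R=5, W=2
[4] MUL needs rd=2 wr=1: WAW; after: ALU=0 MUL=2 MEM=0 BR=1, R=5, W=2

reason(slot 4) = WAW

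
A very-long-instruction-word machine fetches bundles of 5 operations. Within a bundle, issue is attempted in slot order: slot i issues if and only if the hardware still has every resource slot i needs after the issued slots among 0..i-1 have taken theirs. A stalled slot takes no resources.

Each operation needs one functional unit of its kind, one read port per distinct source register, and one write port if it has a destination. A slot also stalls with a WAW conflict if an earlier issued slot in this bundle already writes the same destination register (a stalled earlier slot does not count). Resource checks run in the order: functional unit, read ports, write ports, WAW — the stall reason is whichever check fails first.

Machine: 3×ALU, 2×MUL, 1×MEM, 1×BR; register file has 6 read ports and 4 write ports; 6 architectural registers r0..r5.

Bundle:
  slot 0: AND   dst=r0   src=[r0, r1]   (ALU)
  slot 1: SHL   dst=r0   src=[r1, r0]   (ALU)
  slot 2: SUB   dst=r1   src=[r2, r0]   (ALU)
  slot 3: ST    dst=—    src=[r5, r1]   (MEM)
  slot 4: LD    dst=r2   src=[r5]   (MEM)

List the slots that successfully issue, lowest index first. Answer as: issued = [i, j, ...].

[0] ALU needs rd=2 wr=1: ok; after: ALU=2 MUL=2 MEM=1 BR=1, R=4, W=3
[1] ALU needs rd=2 wr=1: WAW; after: ALU=2 MUL=2 MEM=1 BR=1, R=4, W=3
[2] ALU needs rd=2 wr=1: ok; after: ALU=1 MUL=2 MEM=1 BR=1, R=2, W=2
[3] MEM needs rd=2 wr=0: ok; after: ALU=1 MUL=2 MEM=0 BR=1, R=0, W=2
[4] MEM needs rd=1 wr=1: FU; after: ALU=1 MUL=2 MEM=0 BR=1, R=0, W=2

issued = [0, 2, 3]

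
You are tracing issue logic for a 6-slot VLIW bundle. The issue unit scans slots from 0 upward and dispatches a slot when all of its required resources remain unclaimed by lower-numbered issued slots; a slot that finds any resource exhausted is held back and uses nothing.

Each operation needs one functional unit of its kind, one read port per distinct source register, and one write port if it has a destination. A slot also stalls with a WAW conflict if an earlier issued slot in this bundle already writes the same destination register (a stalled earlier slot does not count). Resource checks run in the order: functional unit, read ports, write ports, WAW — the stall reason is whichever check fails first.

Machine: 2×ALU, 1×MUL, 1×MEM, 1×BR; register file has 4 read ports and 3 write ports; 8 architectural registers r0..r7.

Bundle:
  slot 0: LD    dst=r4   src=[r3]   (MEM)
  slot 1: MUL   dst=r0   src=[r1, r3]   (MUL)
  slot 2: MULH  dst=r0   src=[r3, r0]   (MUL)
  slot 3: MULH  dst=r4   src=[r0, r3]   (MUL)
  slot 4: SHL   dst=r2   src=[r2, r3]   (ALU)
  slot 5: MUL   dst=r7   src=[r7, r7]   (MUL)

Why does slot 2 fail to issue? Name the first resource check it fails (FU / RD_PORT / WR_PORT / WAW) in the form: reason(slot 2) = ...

(0) want 1×MEM +1rd +1wr — yes → AL2|MU1|ME0|BR1|rd3|wr2
(1) want 1×MUL +2rd +1wr — yes → AL2|MU0|ME0|BR1|rd1|wr1
(2) want 1×MUL +2rd +1wr — FU → AL2|MU0|ME0|BR1|rd1|wr1
(3) want 1×MUL +2rd +1wr — FU → AL2|MU0|ME0|BR1|rd1|wr1
(4) want 1×ALU +2rd +1wr — RD_PORT → AL2|MU0|ME0|BR1|rd1|wr1
(5) want 1×MUL +1rd +1wr — FU → AL2|MU0|ME0|BR1|rd1|wr1

reason(slot 2) = FU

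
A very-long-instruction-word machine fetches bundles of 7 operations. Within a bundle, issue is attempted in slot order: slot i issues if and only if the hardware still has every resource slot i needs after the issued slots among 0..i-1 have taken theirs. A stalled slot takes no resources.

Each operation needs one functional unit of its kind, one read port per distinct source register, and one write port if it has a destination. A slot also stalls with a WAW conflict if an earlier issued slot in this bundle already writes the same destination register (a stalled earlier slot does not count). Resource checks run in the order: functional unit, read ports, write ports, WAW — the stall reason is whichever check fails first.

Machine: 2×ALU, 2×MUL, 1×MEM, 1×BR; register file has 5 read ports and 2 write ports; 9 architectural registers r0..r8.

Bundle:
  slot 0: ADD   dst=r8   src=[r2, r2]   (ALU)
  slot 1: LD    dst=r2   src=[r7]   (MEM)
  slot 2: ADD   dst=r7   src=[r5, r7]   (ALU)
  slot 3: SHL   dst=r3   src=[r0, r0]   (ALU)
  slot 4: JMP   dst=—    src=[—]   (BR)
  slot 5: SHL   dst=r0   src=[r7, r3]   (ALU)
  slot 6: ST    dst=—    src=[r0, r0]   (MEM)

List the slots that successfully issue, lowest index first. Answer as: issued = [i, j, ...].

issued = [0, 1, 4]

  0. ALU→r8 ⇒ go  {1A/2Mu/1Ld/1B | 4r 1w}
  1. MEM→r2 ⇒ go  {1A/2Mu/0Ld/1B | 3r 0w}
  2. ALU→r7 ⇒ no(WR_PORT)  {1A/2Mu/0Ld/1B | 3r 0w}
  3. ALU→r3 ⇒ no(WR_PORT)  {1A/2Mu/0Ld/1B | 3r 0w}
  4. BR ⇒ go  {1A/2Mu/0Ld/0B | 3r 0w}
  5. ALU→r0 ⇒ no(WR_PORT)  {1A/2Mu/0Ld/0B | 3r 0w}
  6. MEM ⇒ no(FU)  {1A/2Mu/0Ld/0B | 3r 0w}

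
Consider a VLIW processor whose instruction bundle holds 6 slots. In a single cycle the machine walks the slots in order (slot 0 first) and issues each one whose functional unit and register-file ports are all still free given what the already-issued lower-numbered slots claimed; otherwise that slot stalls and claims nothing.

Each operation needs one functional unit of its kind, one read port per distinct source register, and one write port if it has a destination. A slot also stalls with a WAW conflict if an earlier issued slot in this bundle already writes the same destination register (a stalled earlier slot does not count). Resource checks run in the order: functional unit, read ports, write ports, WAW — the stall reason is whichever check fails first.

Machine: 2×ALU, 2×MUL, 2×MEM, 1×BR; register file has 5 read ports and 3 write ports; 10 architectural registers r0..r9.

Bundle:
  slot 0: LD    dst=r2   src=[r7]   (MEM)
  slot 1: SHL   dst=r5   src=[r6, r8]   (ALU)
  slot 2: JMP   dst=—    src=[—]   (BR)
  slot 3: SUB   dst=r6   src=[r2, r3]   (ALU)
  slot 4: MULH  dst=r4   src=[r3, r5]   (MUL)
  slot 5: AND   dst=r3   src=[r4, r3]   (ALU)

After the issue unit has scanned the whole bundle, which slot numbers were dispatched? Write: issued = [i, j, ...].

issued = [0, 1, 2, 3]

  0. MEM→r2 ⇒ go  {2A/2Mu/1Ld/1B | 4r 2w}
  1. ALU→r5 ⇒ go  {1A/2Mu/1Ld/1B | 2r 1w}
  2. BR ⇒ go  {1A/2Mu/1Ld/0B | 2r 1w}
  3. ALU→r6 ⇒ go  {0A/2Mu/1Ld/0B | 0r 0w}
  4. MUL→r4 ⇒ no(RD_PORT)  {0A/2Mu/1Ld/0B | 0r 0w}
  5. ALU→r3 ⇒ no(FU)  {0A/2Mu/1Ld/0B | 0r 0w}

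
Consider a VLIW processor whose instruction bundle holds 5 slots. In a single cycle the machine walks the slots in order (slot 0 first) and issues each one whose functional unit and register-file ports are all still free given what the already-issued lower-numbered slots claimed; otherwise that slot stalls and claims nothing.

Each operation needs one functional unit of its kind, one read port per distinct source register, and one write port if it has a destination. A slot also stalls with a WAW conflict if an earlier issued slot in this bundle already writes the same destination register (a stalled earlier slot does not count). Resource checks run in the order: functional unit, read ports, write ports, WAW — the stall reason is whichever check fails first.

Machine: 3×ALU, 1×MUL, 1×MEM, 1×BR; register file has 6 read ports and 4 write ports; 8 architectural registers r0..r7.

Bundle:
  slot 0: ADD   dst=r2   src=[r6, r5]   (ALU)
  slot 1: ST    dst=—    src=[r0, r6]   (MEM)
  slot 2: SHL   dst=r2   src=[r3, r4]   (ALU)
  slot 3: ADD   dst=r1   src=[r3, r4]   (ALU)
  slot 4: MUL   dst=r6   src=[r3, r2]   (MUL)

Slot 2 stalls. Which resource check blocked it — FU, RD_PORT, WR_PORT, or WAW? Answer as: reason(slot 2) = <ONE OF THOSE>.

slot 0 (ALU): ISSUE — free A2,Mu1,Ld1,B1 rp4 wp3
slot 1 (MEM): ISSUE — free A2,Mu1,Ld0,B1 rp2 wp3
slot 2 (ALU): stall WAW — free A2,Mu1,Ld0,B1 rp2 wp3
slot 3 (ALU): ISSUE — free A1,Mu1,Ld0,B1 rp0 wp2
slot 4 (MUL): stall RD_PORT — free A1,Mu1,Ld0,B1 rp0 wp2

reason(slot 2) = WAW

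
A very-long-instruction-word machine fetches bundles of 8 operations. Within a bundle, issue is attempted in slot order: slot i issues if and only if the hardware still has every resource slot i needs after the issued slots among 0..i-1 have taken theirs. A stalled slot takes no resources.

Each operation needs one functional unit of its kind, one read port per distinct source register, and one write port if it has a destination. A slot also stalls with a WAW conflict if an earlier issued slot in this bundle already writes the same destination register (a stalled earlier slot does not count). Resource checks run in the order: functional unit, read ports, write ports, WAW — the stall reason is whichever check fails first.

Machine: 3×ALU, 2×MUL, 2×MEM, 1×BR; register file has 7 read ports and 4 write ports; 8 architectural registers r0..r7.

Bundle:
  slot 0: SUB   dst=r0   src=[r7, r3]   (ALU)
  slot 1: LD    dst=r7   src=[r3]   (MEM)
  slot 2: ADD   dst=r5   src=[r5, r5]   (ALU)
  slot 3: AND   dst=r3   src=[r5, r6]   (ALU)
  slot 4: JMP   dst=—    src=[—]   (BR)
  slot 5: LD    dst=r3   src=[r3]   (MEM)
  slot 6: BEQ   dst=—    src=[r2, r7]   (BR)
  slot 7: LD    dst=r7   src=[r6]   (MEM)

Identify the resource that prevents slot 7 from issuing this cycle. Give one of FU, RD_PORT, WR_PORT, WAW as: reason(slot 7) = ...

slot 0 (ALU): ISSUE — free A2,Mu2,Ld2,B1 rp5 wp3
slot 1 (MEM): ISSUE — free A2,Mu2,Ld1,B1 rp4 wp2
slot 2 (ALU): ISSUE — free A1,Mu2,Ld1,B1 rp3 wp1
slot 3 (ALU): ISSUE — free A0,Mu2,Ld1,B1 rp1 wp0
slot 4 (BR): ISSUE — free A0,Mu2,Ld1,B0 rp1 wp0
slot 5 (MEM): stall WR_PORT — free A0,Mu2,Ld1,B0 rp1 wp0
slot 6 (BR): stall FU — free A0,Mu2,Ld1,B0 rp1 wp0
slot 7 (MEM): stall WR_PORT — free A0,Mu2,Ld1,B0 rp1 wp0

reason(slot 7) = WR_PORT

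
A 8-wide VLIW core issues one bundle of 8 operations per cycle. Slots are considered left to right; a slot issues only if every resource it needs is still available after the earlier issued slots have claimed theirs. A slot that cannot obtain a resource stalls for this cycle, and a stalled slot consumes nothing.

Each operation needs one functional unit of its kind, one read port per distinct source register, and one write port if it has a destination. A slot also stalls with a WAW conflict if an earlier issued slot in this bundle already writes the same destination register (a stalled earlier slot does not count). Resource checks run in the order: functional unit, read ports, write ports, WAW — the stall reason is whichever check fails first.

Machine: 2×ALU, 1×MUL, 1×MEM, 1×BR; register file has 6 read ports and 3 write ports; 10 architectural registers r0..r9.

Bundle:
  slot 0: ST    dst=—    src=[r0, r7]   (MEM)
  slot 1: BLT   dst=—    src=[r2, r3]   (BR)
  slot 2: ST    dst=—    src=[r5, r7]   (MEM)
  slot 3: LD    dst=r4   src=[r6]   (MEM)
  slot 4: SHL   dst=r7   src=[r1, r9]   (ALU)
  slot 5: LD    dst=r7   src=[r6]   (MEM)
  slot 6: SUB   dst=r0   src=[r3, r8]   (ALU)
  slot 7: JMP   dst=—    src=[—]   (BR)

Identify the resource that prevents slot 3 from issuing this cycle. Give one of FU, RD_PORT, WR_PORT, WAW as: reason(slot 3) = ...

#0 MEM src=r0,r7 dispatched  <A:2 Mu:1 Ld:0 B:1 rd:4 wr:3>
#1 BR src=r2,r3 dispatched  <A:2 Mu:1 Ld:0 B:0 rd:2 wr:3>
#2 MEM src=r5,r7 held:FU  <A:2 Mu:1 Ld:0 B:0 rd:2 wr:3>
#3 MEM src=r6 held:FU  <A:2 Mu:1 Ld:0 B:0 rd:2 wr:3>
#4 ALU src=r1,r9 dispatched  <A:1 Mu:1 Ld:0 B:0 rd:0 wr:2>
#5 MEM src=r6 held:FU  <A:1 Mu:1 Ld:0 B:0 rd:0 wr:2>
#6 ALU src=r3,r8 held:RD_PORT  <A:1 Mu:1 Ld:0 B:0 rd:0 wr:2>
#7 BR src=- held:FU  <A:1 Mu:1 Ld:0 B:0 rd:0 wr:2>

reason(slot 3) = FU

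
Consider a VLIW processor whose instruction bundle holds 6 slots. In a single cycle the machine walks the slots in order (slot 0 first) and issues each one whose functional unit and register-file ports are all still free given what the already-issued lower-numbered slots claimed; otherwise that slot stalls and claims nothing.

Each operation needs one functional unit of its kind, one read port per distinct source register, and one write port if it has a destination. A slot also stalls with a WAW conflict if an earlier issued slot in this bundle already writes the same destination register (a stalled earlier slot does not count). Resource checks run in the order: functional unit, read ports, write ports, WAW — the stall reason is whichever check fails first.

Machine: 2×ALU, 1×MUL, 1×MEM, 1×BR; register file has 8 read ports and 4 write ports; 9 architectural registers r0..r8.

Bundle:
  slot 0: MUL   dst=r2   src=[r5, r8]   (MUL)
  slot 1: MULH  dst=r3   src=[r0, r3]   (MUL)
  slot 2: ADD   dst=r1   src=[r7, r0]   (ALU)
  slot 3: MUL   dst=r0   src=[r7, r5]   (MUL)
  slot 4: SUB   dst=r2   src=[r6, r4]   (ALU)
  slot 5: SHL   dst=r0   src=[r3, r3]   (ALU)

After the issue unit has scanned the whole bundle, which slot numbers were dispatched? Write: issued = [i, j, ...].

[0] MUL needs rd=2 wr=1: ok; after: ALU=2 MUL=0 MEM=1 BR=1, R=6, W=3
[1] MUL needs rd=2 wr=1: FU; after: ALU=2 MUL=0 MEM=1 BR=1, R=6, W=3
[2] ALU needs rd=2 wr=1: ok; after: ALU=1 MUL=0 MEM=1 BR=1, R=4, W=2
[3] MUL needs rd=2 wr=1: FU; after: ALU=1 MUL=0 MEM=1 BR=1, R=4, W=2
[4] ALU needs rd=2 wr=1: WAW; after: ALU=1 MUL=0 MEM=1 BR=1, R=4, W=2
[5] ALU needs rd=1 wr=1: ok; after: ALU=0 MUL=0 MEM=1 BR=1, R=3, W=1

issued = [0, 2, 5]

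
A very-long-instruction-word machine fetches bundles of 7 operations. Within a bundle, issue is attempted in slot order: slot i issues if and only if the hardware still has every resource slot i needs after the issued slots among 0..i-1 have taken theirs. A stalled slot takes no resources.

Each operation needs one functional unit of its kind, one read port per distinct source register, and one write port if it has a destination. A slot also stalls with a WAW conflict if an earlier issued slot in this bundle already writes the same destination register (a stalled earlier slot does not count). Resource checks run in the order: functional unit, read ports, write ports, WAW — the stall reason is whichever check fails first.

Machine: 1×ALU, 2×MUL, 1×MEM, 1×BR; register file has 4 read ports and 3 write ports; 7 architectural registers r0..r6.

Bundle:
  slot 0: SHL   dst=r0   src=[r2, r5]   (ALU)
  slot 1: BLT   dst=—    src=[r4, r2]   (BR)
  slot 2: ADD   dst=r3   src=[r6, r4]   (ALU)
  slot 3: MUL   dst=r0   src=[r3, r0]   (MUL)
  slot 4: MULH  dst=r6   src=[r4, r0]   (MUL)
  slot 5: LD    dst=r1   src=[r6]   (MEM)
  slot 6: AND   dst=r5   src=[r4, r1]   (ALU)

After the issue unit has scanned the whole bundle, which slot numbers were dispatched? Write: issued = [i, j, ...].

issued = [0, 1]

#0 ALU src=r2,r5 dispatched  <A:0 Mu:2 Ld:1 B:1 rd:2 wr:2>
#1 BR src=r4,r2 dispatched  <A:0 Mu:2 Ld:1 B:0 rd:0 wr:2>
#2 ALU src=r6,r4 held:FU  <A:0 Mu:2 Ld:1 B:0 rd:0 wr:2>
#3 MUL src=r3,r0 held:RD_PORT  <A:0 Mu:2 Ld:1 B:0 rd:0 wr:2>
#4 MUL src=r4,r0 held:RD_PORT  <A:0 Mu:2 Ld:1 B:0 rd:0 wr:2>
#5 MEM src=r6 held:RD_PORT  <A:0 Mu:2 Ld:1 B:0 rd:0 wr:2>
#6 ALU src=r4,r1 held:FU  <A:0 Mu:2 Ld:1 B:0 rd:0 wr:2>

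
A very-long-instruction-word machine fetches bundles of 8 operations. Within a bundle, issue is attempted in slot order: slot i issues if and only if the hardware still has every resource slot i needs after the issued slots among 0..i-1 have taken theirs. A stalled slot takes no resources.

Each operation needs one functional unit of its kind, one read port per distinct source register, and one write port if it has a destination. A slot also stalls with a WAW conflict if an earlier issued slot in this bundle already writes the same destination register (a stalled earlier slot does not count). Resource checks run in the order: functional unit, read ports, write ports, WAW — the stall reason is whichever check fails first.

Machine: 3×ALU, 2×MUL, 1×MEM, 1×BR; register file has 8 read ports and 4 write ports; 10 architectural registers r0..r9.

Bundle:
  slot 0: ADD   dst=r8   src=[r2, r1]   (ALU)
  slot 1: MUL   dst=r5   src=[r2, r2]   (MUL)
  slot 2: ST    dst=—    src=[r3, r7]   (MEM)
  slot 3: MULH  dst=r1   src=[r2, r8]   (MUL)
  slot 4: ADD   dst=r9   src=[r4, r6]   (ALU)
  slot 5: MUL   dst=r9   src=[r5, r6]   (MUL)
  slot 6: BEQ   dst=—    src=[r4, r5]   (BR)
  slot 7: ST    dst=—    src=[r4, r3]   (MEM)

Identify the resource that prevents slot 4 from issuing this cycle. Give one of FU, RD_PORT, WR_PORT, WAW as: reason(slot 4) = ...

(0) want 1×ALU +2rd +1wr — yes → AL2|MU2|ME1|BR1|rd6|wr3
(1) want 1×MUL +1rd +1wr — yes → AL2|MU1|ME1|BR1|rd5|wr2
(2) want 1×MEM +2rd +0wr — yes → AL2|MU1|ME0|BR1|rd3|wr2
(3) want 1×MUL +2rd +1wr — yes → AL2|MU0|ME0|BR1|rd1|wr1
(4) want 1×ALU +2rd +1wr — RD_PORT → AL2|MU0|ME0|BR1|rd1|wr1
(5) want 1×MUL +2rd +1wr — FU → AL2|MU0|ME0|BR1|rd1|wr1
(6) want 1×BR +2rd +0wr — RD_PORT → AL2|MU0|ME0|BR1|rd1|wr1
(7) want 1×MEM +2rd +0wr — FU → AL2|MU0|ME0|BR1|rd1|wr1

reason(slot 4) = RD_PORT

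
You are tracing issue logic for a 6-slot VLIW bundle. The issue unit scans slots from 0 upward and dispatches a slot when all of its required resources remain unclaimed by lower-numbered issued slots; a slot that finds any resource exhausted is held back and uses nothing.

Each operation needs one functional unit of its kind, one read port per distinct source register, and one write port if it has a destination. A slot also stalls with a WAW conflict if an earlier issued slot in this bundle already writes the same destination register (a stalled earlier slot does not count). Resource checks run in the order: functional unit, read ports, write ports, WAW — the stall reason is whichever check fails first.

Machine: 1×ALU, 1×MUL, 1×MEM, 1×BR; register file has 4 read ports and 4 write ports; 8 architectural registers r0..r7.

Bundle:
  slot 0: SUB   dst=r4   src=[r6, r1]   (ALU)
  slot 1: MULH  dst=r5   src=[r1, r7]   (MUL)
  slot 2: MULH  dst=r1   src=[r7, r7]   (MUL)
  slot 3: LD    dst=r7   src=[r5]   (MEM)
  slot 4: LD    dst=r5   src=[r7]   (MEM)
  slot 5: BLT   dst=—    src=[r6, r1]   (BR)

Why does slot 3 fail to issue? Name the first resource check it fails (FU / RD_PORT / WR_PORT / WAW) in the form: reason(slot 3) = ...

#0 ALU src=r6,r1 dispatched  <A:0 Mu:1 Ld:1 B:1 rd:2 wr:3>
#1 MUL src=r1,r7 dispatched  <A:0 Mu:0 Ld:1 B:1 rd:0 wr:2>
#2 MUL src=r7,r7 held:FU  <A:0 Mu:0 Ld:1 B:1 rd:0 wr:2>
#3 MEM src=r5 held:RD_PORT  <A:0 Mu:0 Ld:1 B:1 rd:0 wr:2>
#4 MEM src=r7 held:RD_PORT  <A:0 Mu:0 Ld:1 B:1 rd:0 wr:2>
#5 BR src=r6,r1 held:RD_PORT  <A:0 Mu:0 Ld:1 B:1 rd:0 wr:2>

reason(slot 3) = RD_PORT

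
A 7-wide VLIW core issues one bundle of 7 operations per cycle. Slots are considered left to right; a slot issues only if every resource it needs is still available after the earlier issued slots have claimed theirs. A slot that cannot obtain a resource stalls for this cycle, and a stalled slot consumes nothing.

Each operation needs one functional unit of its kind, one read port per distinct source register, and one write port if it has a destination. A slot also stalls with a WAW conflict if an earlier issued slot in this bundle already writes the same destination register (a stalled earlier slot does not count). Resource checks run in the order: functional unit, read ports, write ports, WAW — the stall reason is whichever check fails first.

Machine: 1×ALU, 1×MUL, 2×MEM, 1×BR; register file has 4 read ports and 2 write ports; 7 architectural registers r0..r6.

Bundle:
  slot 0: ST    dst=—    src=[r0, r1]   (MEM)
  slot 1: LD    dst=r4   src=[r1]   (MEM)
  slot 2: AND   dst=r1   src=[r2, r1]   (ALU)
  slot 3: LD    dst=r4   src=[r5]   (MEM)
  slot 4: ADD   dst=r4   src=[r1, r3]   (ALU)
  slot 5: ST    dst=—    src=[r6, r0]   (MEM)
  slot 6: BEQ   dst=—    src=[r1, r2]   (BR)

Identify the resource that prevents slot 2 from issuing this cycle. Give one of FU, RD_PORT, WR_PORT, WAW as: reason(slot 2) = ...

#0 MEM src=r0,r1 dispatched  <A:1 Mu:1 Ld:1 B:1 rd:2 wr:2>
#1 MEM src=r1 dispatched  <A:1 Mu:1 Ld:0 B:1 rd:1 wr:1>
#2 ALU src=r2,r1 held:RD_PORT  <A:1 Mu:1 Ld:0 B:1 rd:1 wr:1>
#3 MEM src=r5 held:FU  <A:1 Mu:1 Ld:0 B:1 rd:1 wr:1>
#4 ALU src=r1,r3 held:RD_PORT  <A:1 Mu:1 Ld:0 B:1 rd:1 wr:1>
#5 MEM src=r6,r0 held:FU  <A:1 Mu:1 Ld:0 B:1 rd:1 wr:1>
#6 BR src=r1,r2 held:RD_PORT  <A:1 Mu:1 Ld:0 B:1 rd:1 wr:1>

reason(slot 2) = RD_PORT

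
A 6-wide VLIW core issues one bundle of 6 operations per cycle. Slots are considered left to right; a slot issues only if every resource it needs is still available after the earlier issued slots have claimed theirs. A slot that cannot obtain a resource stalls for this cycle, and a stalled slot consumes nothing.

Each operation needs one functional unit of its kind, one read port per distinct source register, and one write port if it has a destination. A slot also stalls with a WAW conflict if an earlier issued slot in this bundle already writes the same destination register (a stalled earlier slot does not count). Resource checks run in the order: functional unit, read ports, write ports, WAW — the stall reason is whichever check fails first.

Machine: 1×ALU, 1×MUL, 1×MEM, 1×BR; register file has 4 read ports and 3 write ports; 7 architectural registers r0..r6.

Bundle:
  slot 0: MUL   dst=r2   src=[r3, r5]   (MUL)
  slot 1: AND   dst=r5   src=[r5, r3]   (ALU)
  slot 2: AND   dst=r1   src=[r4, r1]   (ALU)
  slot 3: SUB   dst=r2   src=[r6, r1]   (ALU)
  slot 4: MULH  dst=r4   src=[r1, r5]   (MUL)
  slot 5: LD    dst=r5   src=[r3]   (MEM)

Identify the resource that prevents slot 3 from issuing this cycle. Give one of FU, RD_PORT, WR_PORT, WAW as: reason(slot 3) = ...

  0. MUL→r2 ⇒ go  {1A/0Mu/1Ld/1B | 2r 2w}
  1. ALU→r5 ⇒ go  {0A/0Mu/1Ld/1B | 0r 1w}
  2. ALU→r1 ⇒ no(FU)  {0A/0Mu/1Ld/1B | 0r 1w}
  3. ALU→r2 ⇒ no(FU)  {0A/0Mu/1Ld/1B | 0r 1w}
  4. MUL→r4 ⇒ no(FU)  {0A/0Mu/1Ld/1B | 0r 1w}
  5. MEM→r5 ⇒ no(RD_PORT)  {0A/0Mu/1Ld/1B | 0r 1w}

reason(slot 3) = FU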